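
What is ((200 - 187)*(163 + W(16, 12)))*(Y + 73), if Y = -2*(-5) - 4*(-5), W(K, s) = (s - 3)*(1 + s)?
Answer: 374920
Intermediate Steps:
W(K, s) = (1 + s)*(-3 + s) (W(K, s) = (-3 + s)*(1 + s) = (1 + s)*(-3 + s))
Y = 30 (Y = 10 + 20 = 30)
((200 - 187)*(163 + W(16, 12)))*(Y + 73) = ((200 - 187)*(163 + (-3 + 12**2 - 2*12)))*(30 + 73) = (13*(163 + (-3 + 144 - 24)))*103 = (13*(163 + 117))*103 = (13*280)*103 = 3640*103 = 374920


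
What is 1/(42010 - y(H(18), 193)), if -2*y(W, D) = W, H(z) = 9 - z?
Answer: 2/84011 ≈ 2.3806e-5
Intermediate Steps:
y(W, D) = -W/2
1/(42010 - y(H(18), 193)) = 1/(42010 - (-1)*(9 - 1*18)/2) = 1/(42010 - (-1)*(9 - 18)/2) = 1/(42010 - (-1)*(-9)/2) = 1/(42010 - 1*9/2) = 1/(42010 - 9/2) = 1/(84011/2) = 2/84011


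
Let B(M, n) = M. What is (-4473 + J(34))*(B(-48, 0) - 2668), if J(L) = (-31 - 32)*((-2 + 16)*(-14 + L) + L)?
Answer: 65876580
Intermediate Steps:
J(L) = 12348 - 945*L (J(L) = -63*(14*(-14 + L) + L) = -63*((-196 + 14*L) + L) = -63*(-196 + 15*L) = 12348 - 945*L)
(-4473 + J(34))*(B(-48, 0) - 2668) = (-4473 + (12348 - 945*34))*(-48 - 2668) = (-4473 + (12348 - 32130))*(-2716) = (-4473 - 19782)*(-2716) = -24255*(-2716) = 65876580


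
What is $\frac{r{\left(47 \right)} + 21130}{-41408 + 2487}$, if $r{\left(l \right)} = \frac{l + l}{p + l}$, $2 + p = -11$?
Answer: $- \frac{359257}{661657} \approx -0.54297$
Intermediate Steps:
$p = -13$ ($p = -2 - 11 = -13$)
$r{\left(l \right)} = \frac{2 l}{-13 + l}$ ($r{\left(l \right)} = \frac{l + l}{-13 + l} = \frac{2 l}{-13 + l}$)
$\frac{r{\left(47 \right)} + 21130}{-41408 + 2487} = \frac{2 \cdot 47 \frac{1}{-13 + 47} + 21130}{-41408 + 2487} = \frac{2 \cdot 47 \cdot \frac{1}{34} + 21130}{-38921} = \left(2 \cdot 47 \cdot \frac{1}{34} + 21130\right) \left(- \frac{1}{38921}\right) = \left(\frac{47}{17} + 21130\right) \left(- \frac{1}{38921}\right) = \frac{359257}{17} \left(- \frac{1}{38921}\right) = - \frac{359257}{661657}$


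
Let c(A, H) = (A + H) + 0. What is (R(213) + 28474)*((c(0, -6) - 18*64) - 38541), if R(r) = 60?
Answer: -1132771266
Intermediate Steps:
c(A, H) = A + H
(R(213) + 28474)*((c(0, -6) - 18*64) - 38541) = (60 + 28474)*(((0 - 6) - 18*64) - 38541) = 28534*((-6 - 1152) - 38541) = 28534*(-1158 - 38541) = 28534*(-39699) = -1132771266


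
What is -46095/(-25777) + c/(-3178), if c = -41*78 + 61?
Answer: 227352359/81919306 ≈ 2.7753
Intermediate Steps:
c = -3137 (c = -3198 + 61 = -3137)
-46095/(-25777) + c/(-3178) = -46095/(-25777) - 3137/(-3178) = -46095*(-1/25777) - 3137*(-1/3178) = 46095/25777 + 3137/3178 = 227352359/81919306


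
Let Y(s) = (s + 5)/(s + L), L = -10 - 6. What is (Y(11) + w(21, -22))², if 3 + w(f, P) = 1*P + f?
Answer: 1296/25 ≈ 51.840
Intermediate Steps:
L = -16
w(f, P) = -3 + P + f (w(f, P) = -3 + (1*P + f) = -3 + (P + f) = -3 + P + f)
Y(s) = (5 + s)/(-16 + s) (Y(s) = (s + 5)/(s - 16) = (5 + s)/(-16 + s))
(Y(11) + w(21, -22))² = ((5 + 11)/(-16 + 11) + (-3 - 22 + 21))² = (16/(-5) - 4)² = (-⅕*16 - 4)² = (-16/5 - 4)² = (-36/5)² = 1296/25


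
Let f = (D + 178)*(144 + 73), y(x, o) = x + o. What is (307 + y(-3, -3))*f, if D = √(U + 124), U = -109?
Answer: 11626426 + 65317*√15 ≈ 1.1879e+7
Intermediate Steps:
D = √15 (D = √(-109 + 124) = √15 ≈ 3.8730)
y(x, o) = o + x
f = 38626 + 217*√15 (f = (√15 + 178)*(144 + 73) = (178 + √15)*217 = 38626 + 217*√15 ≈ 39466.)
(307 + y(-3, -3))*f = (307 + (-3 - 3))*(38626 + 217*√15) = (307 - 6)*(38626 + 217*√15) = 301*(38626 + 217*√15) = 11626426 + 65317*√15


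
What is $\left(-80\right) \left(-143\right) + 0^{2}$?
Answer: $11440$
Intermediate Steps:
$\left(-80\right) \left(-143\right) + 0^{2} = 11440 + 0 = 11440$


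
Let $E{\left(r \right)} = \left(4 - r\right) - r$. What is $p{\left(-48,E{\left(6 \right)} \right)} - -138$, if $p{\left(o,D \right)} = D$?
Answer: $130$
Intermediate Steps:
$E{\left(r \right)} = 4 - 2 r$
$p{\left(-48,E{\left(6 \right)} \right)} - -138 = \left(4 - 12\right) - -138 = \left(4 - 12\right) + 138 = -8 + 138 = 130$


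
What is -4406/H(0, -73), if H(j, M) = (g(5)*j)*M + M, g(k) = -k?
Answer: 4406/73 ≈ 60.356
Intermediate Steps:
H(j, M) = M - 5*M*j (H(j, M) = ((-1*5)*j)*M + M = (-5*j)*M + M = -5*M*j + M = M - 5*M*j)
-4406/H(0, -73) = -4406*(-1/(73*(1 - 5*0))) = -4406*(-1/(73*(1 + 0))) = -4406/((-73*1)) = -4406/(-73) = -4406*(-1/73) = 4406/73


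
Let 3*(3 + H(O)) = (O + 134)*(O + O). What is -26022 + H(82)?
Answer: -14217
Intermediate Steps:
H(O) = -3 + 2*O*(134 + O)/3 (H(O) = -3 + ((O + 134)*(O + O))/3 = -3 + ((134 + O)*(2*O))/3 = -3 + (2*O*(134 + O))/3 = -3 + 2*O*(134 + O)/3)
-26022 + H(82) = -26022 + (-3 + (⅔)*82² + (268/3)*82) = -26022 + (-3 + (⅔)*6724 + 21976/3) = -26022 + (-3 + 13448/3 + 21976/3) = -26022 + 11805 = -14217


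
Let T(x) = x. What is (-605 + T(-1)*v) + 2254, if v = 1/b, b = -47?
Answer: 77504/47 ≈ 1649.0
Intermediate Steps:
v = -1/47 (v = 1/(-47) = -1/47 ≈ -0.021277)
(-605 + T(-1)*v) + 2254 = (-605 - 1*(-1/47)) + 2254 = (-605 + 1/47) + 2254 = -28434/47 + 2254 = 77504/47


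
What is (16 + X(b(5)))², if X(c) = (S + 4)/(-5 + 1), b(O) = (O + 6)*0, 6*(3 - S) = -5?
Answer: 113569/576 ≈ 197.17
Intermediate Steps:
S = 23/6 (S = 3 - ⅙*(-5) = 3 + ⅚ = 23/6 ≈ 3.8333)
b(O) = 0 (b(O) = (6 + O)*0 = 0)
X(c) = -47/24 (X(c) = (23/6 + 4)/(-5 + 1) = (47/6)/(-4) = (47/6)*(-¼) = -47/24)
(16 + X(b(5)))² = (16 - 47/24)² = (337/24)² = 113569/576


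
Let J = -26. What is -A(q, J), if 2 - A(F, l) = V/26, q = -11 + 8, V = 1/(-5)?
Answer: -261/130 ≈ -2.0077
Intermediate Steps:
V = -⅕ ≈ -0.20000
q = -3
A(F, l) = 261/130 (A(F, l) = 2 - (-1)/(5*26) = 2 - 1*(-1/130) = 2 + 1/130 = 261/130)
-A(q, J) = -1*261/130 = -261/130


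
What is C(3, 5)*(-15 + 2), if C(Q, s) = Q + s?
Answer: -104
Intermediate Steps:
C(3, 5)*(-15 + 2) = (3 + 5)*(-15 + 2) = 8*(-13) = -104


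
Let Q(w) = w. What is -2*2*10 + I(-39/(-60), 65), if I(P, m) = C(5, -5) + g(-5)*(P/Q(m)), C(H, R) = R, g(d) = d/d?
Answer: -4499/100 ≈ -44.990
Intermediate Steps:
g(d) = 1
I(P, m) = -5 + P/m (I(P, m) = -5 + 1*(P/m) = -5 + P/m)
-2*2*10 + I(-39/(-60), 65) = -2*2*10 + (-5 - 39/(-60)/65) = -4*10 + (-5 - 39*(-1/60)*(1/65)) = -40 + (-5 + (13/20)*(1/65)) = -40 + (-5 + 1/100) = -40 - 499/100 = -4499/100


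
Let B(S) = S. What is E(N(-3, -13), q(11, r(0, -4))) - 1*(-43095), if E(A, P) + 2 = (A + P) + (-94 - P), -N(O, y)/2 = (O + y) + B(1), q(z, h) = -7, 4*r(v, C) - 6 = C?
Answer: 43029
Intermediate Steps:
r(v, C) = 3/2 + C/4
N(O, y) = -2 - 2*O - 2*y (N(O, y) = -2*((O + y) + 1) = -2*(1 + O + y) = -2 - 2*O - 2*y)
E(A, P) = -96 + A (E(A, P) = -2 + ((A + P) + (-94 - P)) = -2 + (-94 + A) = -96 + A)
E(N(-3, -13), q(11, r(0, -4))) - 1*(-43095) = (-96 + (-2 - 2*(-3) - 2*(-13))) - 1*(-43095) = (-96 + (-2 + 6 + 26)) + 43095 = (-96 + 30) + 43095 = -66 + 43095 = 43029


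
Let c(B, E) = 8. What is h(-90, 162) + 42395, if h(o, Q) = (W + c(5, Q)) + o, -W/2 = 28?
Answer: 42257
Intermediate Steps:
W = -56 (W = -2*28 = -56)
h(o, Q) = -48 + o (h(o, Q) = (-56 + 8) + o = -48 + o)
h(-90, 162) + 42395 = (-48 - 90) + 42395 = -138 + 42395 = 42257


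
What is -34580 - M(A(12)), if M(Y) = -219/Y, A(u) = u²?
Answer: -1659767/48 ≈ -34579.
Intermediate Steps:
-34580 - M(A(12)) = -34580 - (-219)/(12²) = -34580 - (-219)/144 = -34580 - 1*(-73/48) = -34580 + 73/48 = -1659767/48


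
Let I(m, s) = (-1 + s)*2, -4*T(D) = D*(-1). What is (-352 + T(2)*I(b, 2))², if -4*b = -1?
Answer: 123201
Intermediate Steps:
T(D) = D/4 (T(D) = -D*(-1)/4 = -(-1)*D/4 = D/4)
b = ¼ (b = -¼*(-1) = ¼ ≈ 0.25000)
I(m, s) = -2 + 2*s
(-352 + T(2)*I(b, 2))² = (-352 + ((¼)*2)*(-2 + 2*2))² = (-352 + (-2 + 4)/2)² = (-352 + (½)*2)² = (-352 + 1)² = (-351)² = 123201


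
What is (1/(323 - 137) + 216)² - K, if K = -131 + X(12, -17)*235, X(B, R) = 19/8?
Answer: 3198829025/69192 ≈ 46231.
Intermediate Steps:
X(B, R) = 19/8 (X(B, R) = 19*(⅛) = 19/8)
K = 3417/8 (K = -131 + (19/8)*235 = -131 + 4465/8 = 3417/8 ≈ 427.13)
(1/(323 - 137) + 216)² - K = (1/(323 - 137) + 216)² - 1*3417/8 = (1/186 + 216)² - 3417/8 = (40177/186)² - 3417/8 = 1614191329/34596 - 3417/8 = 3198829025/69192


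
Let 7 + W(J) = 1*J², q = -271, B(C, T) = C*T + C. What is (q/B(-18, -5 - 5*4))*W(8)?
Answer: -5149/144 ≈ -35.757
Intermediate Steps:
B(C, T) = C + C*T
W(J) = -7 + J² (W(J) = -7 + 1*J² = -7 + J²)
(q/B(-18, -5 - 5*4))*W(8) = (-271*(-1/(18*(1 + (-5 - 5*4)))))*(-7 + 8²) = (-271*(-1/(18*(1 + (-5 - 20)))))*(-7 + 64) = -271*(-1/(18*(1 - 25)))*57 = -271/((-18*(-24)))*57 = -271/432*57 = -5149/144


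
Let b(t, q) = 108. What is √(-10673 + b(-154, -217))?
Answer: I*√10565 ≈ 102.79*I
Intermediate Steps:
√(-10673 + b(-154, -217)) = √(-10673 + 108) = √(-10565) = I*√10565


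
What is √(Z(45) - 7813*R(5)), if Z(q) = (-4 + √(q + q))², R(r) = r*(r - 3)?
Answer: 2*√(-19506 - 6*√10) ≈ 279.46*I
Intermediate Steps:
R(r) = r*(-3 + r)
Z(q) = (-4 + √2*√q)² (Z(q) = (-4 + √(2*q))² = (-4 + √2*√q)²)
√(Z(45) - 7813*R(5)) = √((-4 + √2*√45)² - 39065*(-3 + 5)) = √((-4 + √2*(3*√5))² - 39065*2) = √((-4 + 3*√10)² - 7813*10) = √((-4 + 3*√10)² - 78130) = √(-78130 + (-4 + 3*√10)²)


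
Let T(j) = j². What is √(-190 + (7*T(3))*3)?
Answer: I ≈ 1.0*I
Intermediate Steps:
√(-190 + (7*T(3))*3) = √(-190 + (7*3²)*3) = √(-190 + (7*9)*3) = √(-190 + 63*3) = √(-190 + 189) = √(-1) = I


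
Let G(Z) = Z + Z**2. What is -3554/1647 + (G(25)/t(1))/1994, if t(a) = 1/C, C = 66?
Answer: 31784812/1642059 ≈ 19.357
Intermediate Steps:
t(a) = 1/66
-3554/1647 + (G(25)/t(1))/1994 = -3554/1647 + ((25*(1 + 25))/(1/66))/1994 = -3554*1/1647 + ((25*26)*66)*(1/1994) = -3554/1647 + (650*66)*(1/1994) = -3554/1647 + 42900*(1/1994) = -3554/1647 + 21450/997 = 31784812/1642059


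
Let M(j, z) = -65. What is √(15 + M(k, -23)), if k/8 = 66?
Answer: 5*I*√2 ≈ 7.0711*I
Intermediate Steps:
k = 528 (k = 8*66 = 528)
√(15 + M(k, -23)) = √(15 - 65) = √(-50) = 5*I*√2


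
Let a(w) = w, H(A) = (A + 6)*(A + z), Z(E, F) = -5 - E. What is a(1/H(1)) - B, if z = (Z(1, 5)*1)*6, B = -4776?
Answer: 1170119/245 ≈ 4776.0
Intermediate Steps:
z = -36 (z = ((-5 - 1*1)*1)*6 = ((-5 - 1)*1)*6 = -6*1*6 = -6*6 = -36)
H(A) = (-36 + A)*(6 + A) (H(A) = (A + 6)*(A - 36) = (6 + A)*(-36 + A) = (-36 + A)*(6 + A))
a(1/H(1)) - B = 1/(-216 + 1² - 30*1) - 1*(-4776) = 1/(-216 + 1 - 30) + 4776 = 1/(-245) + 4776 = -1/245 + 4776 = 1170119/245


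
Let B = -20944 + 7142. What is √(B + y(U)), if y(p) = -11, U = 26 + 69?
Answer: I*√13813 ≈ 117.53*I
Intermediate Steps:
U = 95
B = -13802
√(B + y(U)) = √(-13802 - 11) = √(-13813) = I*√13813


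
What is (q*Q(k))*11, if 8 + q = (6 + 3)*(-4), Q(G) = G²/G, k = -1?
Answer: 484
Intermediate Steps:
Q(G) = G
q = -44 (q = -8 + (6 + 3)*(-4) = -8 + 9*(-4) = -8 - 36 = -44)
(q*Q(k))*11 = -44*(-1)*11 = 44*11 = 484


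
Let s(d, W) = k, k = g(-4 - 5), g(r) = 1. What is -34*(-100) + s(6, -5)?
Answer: 3401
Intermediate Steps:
k = 1
s(d, W) = 1
-34*(-100) + s(6, -5) = -34*(-100) + 1 = 3400 + 1 = 3401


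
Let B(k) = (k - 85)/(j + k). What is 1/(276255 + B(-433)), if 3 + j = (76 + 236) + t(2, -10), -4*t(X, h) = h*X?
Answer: 17/4696409 ≈ 3.6198e-6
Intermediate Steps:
t(X, h) = -X*h/4 (t(X, h) = -h*X/4 = -X*h/4)
j = 314 (j = -3 + ((76 + 236) - ¼*2*(-10)) = -3 + (312 + 5) = -3 + 317 = 314)
B(k) = (-85 + k)/(314 + k) (B(k) = (k - 85)/(314 + k) = (-85 + k)/(314 + k))
1/(276255 + B(-433)) = 1/(276255 + (-85 - 433)/(314 - 433)) = 1/(276255 - 518/(-119)) = 1/(276255 - 1/119*(-518)) = 1/(276255 + 74/17) = 1/(4696409/17) = 17/4696409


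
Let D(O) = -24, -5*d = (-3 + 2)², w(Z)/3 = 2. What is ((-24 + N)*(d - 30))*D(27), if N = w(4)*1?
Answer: -65232/5 ≈ -13046.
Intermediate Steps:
w(Z) = 6 (w(Z) = 3*2 = 6)
d = -⅕ (d = -(-3 + 2)²/5 = -⅕*(-1)² = -⅕*1 = -⅕ ≈ -0.20000)
N = 6 (N = 6*1 = 6)
((-24 + N)*(d - 30))*D(27) = ((-24 + 6)*(-⅕ - 30))*(-24) = -18*(-151/5)*(-24) = (2718/5)*(-24) = -65232/5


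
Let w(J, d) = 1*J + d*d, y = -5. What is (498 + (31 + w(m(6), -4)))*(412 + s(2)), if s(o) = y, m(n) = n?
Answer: 224257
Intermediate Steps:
w(J, d) = J + d**2
s(o) = -5
(498 + (31 + w(m(6), -4)))*(412 + s(2)) = (498 + (31 + (6 + (-4)**2)))*(412 - 5) = (498 + (31 + (6 + 16)))*407 = (498 + (31 + 22))*407 = (498 + 53)*407 = 551*407 = 224257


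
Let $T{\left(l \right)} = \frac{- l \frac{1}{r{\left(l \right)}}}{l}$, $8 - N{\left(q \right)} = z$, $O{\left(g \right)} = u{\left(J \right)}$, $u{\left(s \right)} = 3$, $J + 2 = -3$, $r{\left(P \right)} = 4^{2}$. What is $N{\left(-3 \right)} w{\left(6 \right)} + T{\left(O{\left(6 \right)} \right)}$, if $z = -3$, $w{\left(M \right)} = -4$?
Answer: $- \frac{705}{16} \approx -44.063$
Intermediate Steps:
$r{\left(P \right)} = 16$
$J = -5$ ($J = -2 - 3 = -5$)
$O{\left(g \right)} = 3$
$N{\left(q \right)} = 11$ ($N{\left(q \right)} = 8 - -3 = 8 + 3 = 11$)
$T{\left(l \right)} = - \frac{1}{16}$ ($T{\left(l \right)} = \frac{- l \frac{1}{16}}{l} = \frac{\left(- \frac{1}{16}\right) l}{l} = - \frac{1}{16}$)
$N{\left(-3 \right)} w{\left(6 \right)} + T{\left(O{\left(6 \right)} \right)} = 11 \left(-4\right) - \frac{1}{16} = -44 - \frac{1}{16} = - \frac{705}{16}$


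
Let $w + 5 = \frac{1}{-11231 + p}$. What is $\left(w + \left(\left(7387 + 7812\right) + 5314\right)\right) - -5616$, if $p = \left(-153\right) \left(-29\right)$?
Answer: $\frac{177486455}{6794} \approx 26124.0$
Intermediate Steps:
$p = 4437$
$w = - \frac{33971}{6794}$ ($w = -5 + \frac{1}{-11231 + 4437} = -5 + \frac{1}{-6794} = -5 - \frac{1}{6794} = - \frac{33971}{6794} \approx -5.0001$)
$\left(w + \left(\left(7387 + 7812\right) + 5314\right)\right) - -5616 = \left(- \frac{33971}{6794} + \left(\left(7387 + 7812\right) + 5314\right)\right) - -5616 = \left(- \frac{33971}{6794} + \left(15199 + 5314\right)\right) + \left(-1961 + 7577\right) = \left(- \frac{33971}{6794} + 20513\right) + 5616 = \frac{139331351}{6794} + 5616 = \frac{177486455}{6794}$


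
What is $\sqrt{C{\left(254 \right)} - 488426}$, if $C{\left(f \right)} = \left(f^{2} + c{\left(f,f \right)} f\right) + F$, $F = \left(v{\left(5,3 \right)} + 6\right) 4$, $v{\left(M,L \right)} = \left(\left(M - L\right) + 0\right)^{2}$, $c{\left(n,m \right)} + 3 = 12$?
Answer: $4 i \sqrt{26349} \approx 649.29 i$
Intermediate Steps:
$c{\left(n,m \right)} = 9$ ($c{\left(n,m \right)} = -3 + 12 = 9$)
$v{\left(M,L \right)} = \left(M - L\right)^{2}$
$F = 40$ ($F = \left(\left(3 - 5\right)^{2} + 6\right) 4 = \left(\left(-2\right)^{2} + 6\right) 4 = \left(4 + 6\right) 4 = 10 \cdot 4 = 40$)
$C{\left(f \right)} = 40 + f^{2} + 9 f$ ($C{\left(f \right)} = \left(f^{2} + 9 f\right) + 40 = 40 + f^{2} + 9 f$)
$\sqrt{C{\left(254 \right)} - 488426} = \sqrt{\left(40 + 254^{2} + 9 \cdot 254\right) - 488426} = \sqrt{\left(40 + 64516 + 2286\right) - 488426} = \sqrt{66842 - 488426} = \sqrt{-421584} = 4 i \sqrt{26349}$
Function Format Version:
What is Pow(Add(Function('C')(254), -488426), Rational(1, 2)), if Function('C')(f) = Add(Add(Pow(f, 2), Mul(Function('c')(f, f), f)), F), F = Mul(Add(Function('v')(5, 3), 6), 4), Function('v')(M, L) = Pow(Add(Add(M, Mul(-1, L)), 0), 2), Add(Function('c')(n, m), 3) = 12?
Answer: Mul(4, I, Pow(26349, Rational(1, 2))) ≈ Mul(649.29, I)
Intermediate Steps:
Function('c')(n, m) = 9 (Function('c')(n, m) = Add(-3, 12) = 9)
Function('v')(M, L) = Pow(Add(M, Mul(-1, L)), 2)
F = 40 (F = Mul(Add(Pow(Add(3, Mul(-1, 5)), 2), 6), 4) = Mul(Add(Pow(Add(3, -5), 2), 6), 4) = Mul(Add(Pow(-2, 2), 6), 4) = Mul(Add(4, 6), 4) = Mul(10, 4) = 40)
Function('C')(f) = Add(40, Pow(f, 2), Mul(9, f)) (Function('C')(f) = Add(Add(Pow(f, 2), Mul(9, f)), 40) = Add(40, Pow(f, 2), Mul(9, f)))
Pow(Add(Function('C')(254), -488426), Rational(1, 2)) = Pow(Add(Add(40, Pow(254, 2), Mul(9, 254)), -488426), Rational(1, 2)) = Pow(Add(Add(40, 64516, 2286), -488426), Rational(1, 2)) = Pow(Add(66842, -488426), Rational(1, 2)) = Pow(-421584, Rational(1, 2)) = Mul(4, I, Pow(26349, Rational(1, 2)))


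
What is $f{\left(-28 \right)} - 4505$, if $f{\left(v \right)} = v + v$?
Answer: $-4561$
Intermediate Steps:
$f{\left(v \right)} = 2 v$
$f{\left(-28 \right)} - 4505 = 2 \left(-28\right) - 4505 = -56 - 4505 = -4561$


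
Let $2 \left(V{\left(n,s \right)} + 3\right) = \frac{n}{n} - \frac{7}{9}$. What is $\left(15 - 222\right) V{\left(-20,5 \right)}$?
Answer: $598$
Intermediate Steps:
$V{\left(n,s \right)} = - \frac{26}{9}$ ($V{\left(n,s \right)} = -3 + \frac{\frac{n}{n} - \frac{7}{9}}{2} = -3 + \frac{1 - \frac{7}{9}}{2} = -3 + \frac{1}{2} \cdot \frac{2}{9} = -3 + \frac{1}{9} = - \frac{26}{9}$)
$\left(15 - 222\right) V{\left(-20,5 \right)} = \left(15 - 222\right) \left(- \frac{26}{9}\right) = \left(-207\right) \left(- \frac{26}{9}\right) = 598$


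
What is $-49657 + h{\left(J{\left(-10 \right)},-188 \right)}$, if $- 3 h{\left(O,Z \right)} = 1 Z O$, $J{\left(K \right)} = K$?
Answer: $- \frac{150851}{3} \approx -50284.0$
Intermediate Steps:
$h{\left(O,Z \right)} = - \frac{O Z}{3}$ ($h{\left(O,Z \right)} = - \frac{1 Z O}{3} = - \frac{Z O}{3} = - \frac{O Z}{3}$)
$-49657 + h{\left(J{\left(-10 \right)},-188 \right)} = -49657 - \left(- \frac{10}{3}\right) \left(-188\right) = -49657 - \frac{1880}{3} = - \frac{150851}{3}$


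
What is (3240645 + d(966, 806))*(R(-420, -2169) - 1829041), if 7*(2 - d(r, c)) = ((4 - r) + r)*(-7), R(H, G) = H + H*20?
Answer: -5955866087511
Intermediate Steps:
R(H, G) = 21*H (R(H, G) = H + 20*H = 21*H)
d(r, c) = 6 (d(r, c) = 2 - ((4 - r) + r)*(-7)/7 = 2 - 4*(-7)/7 = 2 - ⅐*(-28) = 2 + 4 = 6)
(3240645 + d(966, 806))*(R(-420, -2169) - 1829041) = (3240645 + 6)*(21*(-420) - 1829041) = 3240651*(-8820 - 1829041) = 3240651*(-1837861) = -5955866087511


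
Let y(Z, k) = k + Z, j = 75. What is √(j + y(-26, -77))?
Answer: 2*I*√7 ≈ 5.2915*I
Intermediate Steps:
y(Z, k) = Z + k
√(j + y(-26, -77)) = √(75 + (-26 - 77)) = √(75 - 103) = √(-28) = 2*I*√7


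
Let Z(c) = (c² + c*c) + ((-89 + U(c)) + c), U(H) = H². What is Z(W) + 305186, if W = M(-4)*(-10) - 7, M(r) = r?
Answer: 308397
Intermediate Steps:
W = 33 (W = -4*(-10) - 7 = 40 - 7 = 33)
Z(c) = -89 + c + 3*c² (Z(c) = (c² + c*c) + ((-89 + c²) + c) = (c² + c²) + (-89 + c + c²) = 2*c² + (-89 + c + c²) = -89 + c + 3*c²)
Z(W) + 305186 = (-89 + 33 + 3*33²) + 305186 = (-89 + 33 + 3*1089) + 305186 = (-89 + 33 + 3267) + 305186 = 3211 + 305186 = 308397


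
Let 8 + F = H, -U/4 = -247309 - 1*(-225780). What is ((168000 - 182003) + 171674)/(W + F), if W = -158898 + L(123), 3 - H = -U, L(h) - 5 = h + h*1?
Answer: -157671/72536 ≈ -2.1737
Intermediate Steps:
U = 86116 (U = -4*(-247309 - 1*(-225780)) = -4*(-247309 + 225780) = -4*(-21529) = 86116)
L(h) = 5 + 2*h (L(h) = 5 + (h + h*1) = 5 + (h + h) = 5 + 2*h)
H = 86119 (H = 3 - (-1)*86116 = 3 - 1*(-86116) = 3 + 86116 = 86119)
F = 86111 (F = -8 + 86119 = 86111)
W = -158647 (W = -158898 + (5 + 2*123) = -158898 + (5 + 246) = -158898 + 251 = -158647)
((168000 - 182003) + 171674)/(W + F) = ((168000 - 182003) + 171674)/(-158647 + 86111) = (-14003 + 171674)/(-72536) = 157671*(-1/72536) = -157671/72536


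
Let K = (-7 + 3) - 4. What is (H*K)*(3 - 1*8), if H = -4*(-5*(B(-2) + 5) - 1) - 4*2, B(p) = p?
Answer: 2240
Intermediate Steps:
K = -8 (K = -4 - 4 = -8)
H = 56 (H = -4*(-5*(-2 + 5) - 1) - 4*2 = -4*(-5*3 - 1) - 8 = -4*(-15 - 1) - 8 = -4*(-16) - 8 = 64 - 8 = 56)
(H*K)*(3 - 1*8) = (56*(-8))*(3 - 1*8) = -448*(3 - 8) = -448*(-5) = 2240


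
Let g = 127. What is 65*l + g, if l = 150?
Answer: 9877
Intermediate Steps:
65*l + g = 65*150 + 127 = 9750 + 127 = 9877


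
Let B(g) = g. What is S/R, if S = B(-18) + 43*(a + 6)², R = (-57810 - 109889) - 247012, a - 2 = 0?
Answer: -2734/414711 ≈ -0.0065925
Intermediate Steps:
a = 2 (a = 2 + 0 = 2)
R = -414711 (R = -167699 - 247012 = -414711)
S = 2734 (S = -18 + 43*(2 + 6)² = -18 + 43*8² = -18 + 43*64 = -18 + 2752 = 2734)
S/R = 2734/(-414711) = 2734*(-1/414711) = -2734/414711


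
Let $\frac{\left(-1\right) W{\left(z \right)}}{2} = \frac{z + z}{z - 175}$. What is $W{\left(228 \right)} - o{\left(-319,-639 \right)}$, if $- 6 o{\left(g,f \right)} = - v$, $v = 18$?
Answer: $- \frac{1071}{53} \approx -20.208$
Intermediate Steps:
$o{\left(g,f \right)} = 3$ ($o{\left(g,f \right)} = - \frac{\left(-1\right) 18}{6} = \left(- \frac{1}{6}\right) \left(-18\right) = 3$)
$W{\left(z \right)} = - \frac{4 z}{-175 + z}$ ($W{\left(z \right)} = - 2 \frac{z + z}{z - 175} = - 2 \frac{2 z}{-175 + z} = - \frac{4 z}{-175 + z}$)
$W{\left(228 \right)} - o{\left(-319,-639 \right)} = \left(-4\right) 228 \frac{1}{-175 + 228} - 3 = \left(-4\right) 228 \cdot \frac{1}{53} - 3 = - \frac{912}{53} - 3 = - \frac{1071}{53}$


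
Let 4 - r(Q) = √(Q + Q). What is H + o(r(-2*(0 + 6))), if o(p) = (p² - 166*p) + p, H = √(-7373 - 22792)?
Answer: -668 + I*√30165 + 314*I*√6 ≈ -668.0 + 942.82*I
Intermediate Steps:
H = I*√30165 (H = √(-30165) = I*√30165 ≈ 173.68*I)
r(Q) = 4 - √2*√Q (r(Q) = 4 - √(Q + Q) = 4 - √(2*Q) = 4 - √2*√Q)
o(p) = p² - 165*p
H + o(r(-2*(0 + 6))) = I*√30165 + (4 - √2*√(-2*(0 + 6)))*(-165 + (4 - √2*√(-2*(0 + 6)))) = I*√30165 + (4 - √2*√(-2*6))*(-165 + (4 - √2*√(-2*6))) = I*√30165 + (4 - √2*√(-12))*(-165 + (4 - √2*√(-12))) = I*√30165 + (4 - √2*2*I*√3)*(-165 + (4 - √2*2*I*√3)) = I*√30165 + (4 - 2*I*√6)*(-165 + (4 - 2*I*√6)) = I*√30165 + (4 - 2*I*√6)*(-161 - 2*I*√6) = I*√30165 + (-161 - 2*I*√6)*(4 - 2*I*√6)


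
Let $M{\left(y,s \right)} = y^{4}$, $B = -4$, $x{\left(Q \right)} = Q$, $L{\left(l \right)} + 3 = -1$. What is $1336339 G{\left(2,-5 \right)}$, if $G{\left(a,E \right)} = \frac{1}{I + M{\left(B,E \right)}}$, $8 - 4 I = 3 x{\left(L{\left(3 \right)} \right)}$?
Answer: $\frac{1336339}{261} \approx 5120.1$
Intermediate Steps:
$L{\left(l \right)} = -4$ ($L{\left(l \right)} = -3 - 1 = -4$)
$I = 5$ ($I = 2 - \frac{3 \left(-4\right)}{4} = 2 - -3 = 2 + 3 = 5$)
$G{\left(a,E \right)} = \frac{1}{261}$ ($G{\left(a,E \right)} = \frac{1}{5 + \left(-4\right)^{4}} = \frac{1}{5 + 256} = \frac{1}{261}$)
$1336339 G{\left(2,-5 \right)} = 1336339 \cdot \frac{1}{261} = \frac{1336339}{261}$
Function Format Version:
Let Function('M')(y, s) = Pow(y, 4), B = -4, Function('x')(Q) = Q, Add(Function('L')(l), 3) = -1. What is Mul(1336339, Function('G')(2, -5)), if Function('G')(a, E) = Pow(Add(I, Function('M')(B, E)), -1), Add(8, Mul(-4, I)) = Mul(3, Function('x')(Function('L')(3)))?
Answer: Rational(1336339, 261) ≈ 5120.1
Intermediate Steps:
Function('L')(l) = -4 (Function('L')(l) = Add(-3, -1) = -4)
I = 5 (I = Add(2, Mul(Rational(-1, 4), Mul(3, -4))) = Add(2, Mul(Rational(-1, 4), -12)) = Add(2, 3) = 5)
Function('G')(a, E) = Rational(1, 261) (Function('G')(a, E) = Pow(Add(5, Pow(-4, 4)), -1) = Pow(Add(5, 256), -1) = Pow(261, -1) = Rational(1, 261))
Mul(1336339, Function('G')(2, -5)) = Mul(1336339, Rational(1, 261)) = Rational(1336339, 261)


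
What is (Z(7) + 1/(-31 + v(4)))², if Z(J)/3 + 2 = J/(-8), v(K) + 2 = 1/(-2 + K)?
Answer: 20259001/270400 ≈ 74.922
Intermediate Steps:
v(K) = -2 + 1/(-2 + K)
Z(J) = -6 - 3*J/8 (Z(J) = -6 + 3*(J/(-8)) = -6 + 3*(J*(-⅛)) = -6 + 3*(-J/8) = -6 - 3*J/8)
(Z(7) + 1/(-31 + v(4)))² = ((-6 - 3/8*7) + 1/(-31 + (5 - 2*4)/(-2 + 4)))² = ((-6 - 21/8) + 1/(-31 + (5 - 8)/2))² = (-69/8 + 1/(-31 + (½)*(-3)))² = (-69/8 + 1/(-31 - 3/2))² = (-69/8 + 1/(-65/2))² = (-69/8 - 2/65)² = (-4501/520)² = 20259001/270400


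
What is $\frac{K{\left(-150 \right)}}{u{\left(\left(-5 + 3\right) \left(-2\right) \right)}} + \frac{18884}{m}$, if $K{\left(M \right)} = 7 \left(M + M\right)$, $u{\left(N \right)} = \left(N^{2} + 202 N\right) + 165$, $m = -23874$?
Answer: $- \frac{1495906}{513291} \approx -2.9143$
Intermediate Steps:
$u{\left(N \right)} = 165 + N^{2} + 202 N$
$K{\left(M \right)} = 14 M$ ($K{\left(M \right)} = 7 \cdot 2 M = 14 M$)
$\frac{K{\left(-150 \right)}}{u{\left(\left(-5 + 3\right) \left(-2\right) \right)}} + \frac{18884}{m} = \frac{14 \left(-150\right)}{165 + \left(\left(-5 + 3\right) \left(-2\right)\right)^{2} + 202 \left(-5 + 3\right) \left(-2\right)} + \frac{18884}{-23874} = - \frac{2100}{165 + \left(\left(-2\right) \left(-2\right)\right)^{2} + 202 \left(\left(-2\right) \left(-2\right)\right)} + 18884 \left(- \frac{1}{23874}\right) = - \frac{2100}{165 + 4^{2} + 202 \cdot 4} - \frac{9442}{11937} = - \frac{2100}{165 + 16 + 808} - \frac{9442}{11937} = - \frac{2100}{989} - \frac{9442}{11937} = - \frac{1495906}{513291}$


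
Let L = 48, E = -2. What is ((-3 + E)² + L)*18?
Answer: 1314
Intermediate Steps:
((-3 + E)² + L)*18 = ((-3 - 2)² + 48)*18 = ((-5)² + 48)*18 = (25 + 48)*18 = 73*18 = 1314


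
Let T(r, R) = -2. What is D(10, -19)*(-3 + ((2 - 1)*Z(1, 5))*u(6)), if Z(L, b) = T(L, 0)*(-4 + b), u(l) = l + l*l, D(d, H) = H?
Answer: 1653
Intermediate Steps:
u(l) = l + l²
Z(L, b) = 8 - 2*b (Z(L, b) = -2*(-4 + b) = 8 - 2*b)
D(10, -19)*(-3 + ((2 - 1)*Z(1, 5))*u(6)) = -19*(-3 + ((2 - 1)*(8 - 2*5))*(6*(1 + 6))) = -19*(-3 + (1*(8 - 10))*(6*7)) = -19*(-3 + (1*(-2))*42) = -19*(-3 - 2*42) = -19*(-3 - 84) = -19*(-87) = 1653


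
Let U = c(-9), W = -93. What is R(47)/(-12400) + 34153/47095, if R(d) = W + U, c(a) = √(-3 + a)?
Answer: 2760497/3767600 - I*√3/6200 ≈ 0.73269 - 0.00027936*I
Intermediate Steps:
U = 2*I*√3 (U = √(-3 - 9) = √(-12) = 2*I*√3 ≈ 3.4641*I)
R(d) = -93 + 2*I*√3
R(47)/(-12400) + 34153/47095 = (-93 + 2*I*√3)/(-12400) + 34153/47095 = (-93 + 2*I*√3)*(-1/12400) + 34153*(1/47095) = (3/400 - I*√3/6200) + 34153/47095 = 2760497/3767600 - I*√3/6200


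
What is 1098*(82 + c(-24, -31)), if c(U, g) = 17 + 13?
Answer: 122976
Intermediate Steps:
c(U, g) = 30
1098*(82 + c(-24, -31)) = 1098*(82 + 30) = 1098*112 = 122976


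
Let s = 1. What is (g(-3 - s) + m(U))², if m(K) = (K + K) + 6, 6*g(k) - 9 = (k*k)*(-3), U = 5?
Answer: 361/4 ≈ 90.250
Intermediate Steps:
g(k) = 3/2 - k²/2 (g(k) = 3/2 + ((k*k)*(-3))/6 = 3/2 + (k²*(-3))/6 = 3/2 + (-3*k²)/6 = 3/2 - k²/2)
m(K) = 6 + 2*K (m(K) = 2*K + 6 = 6 + 2*K)
(g(-3 - s) + m(U))² = ((3/2 - (-3 - 1*1)²/2) + (6 + 2*5))² = ((3/2 - (-3 - 1)²/2) + (6 + 10))² = ((3/2 - ½*(-4)²) + 16)² = ((3/2 - ½*16) + 16)² = ((3/2 - 8) + 16)² = (-13/2 + 16)² = (19/2)² = 361/4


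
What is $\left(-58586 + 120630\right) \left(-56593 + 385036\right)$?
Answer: $20377917492$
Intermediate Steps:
$\left(-58586 + 120630\right) \left(-56593 + 385036\right) = 62044 \cdot 328443 = 20377917492$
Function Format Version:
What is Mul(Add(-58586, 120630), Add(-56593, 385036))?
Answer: 20377917492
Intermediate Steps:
Mul(Add(-58586, 120630), Add(-56593, 385036)) = Mul(62044, 328443) = 20377917492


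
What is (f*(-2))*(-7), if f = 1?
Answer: 14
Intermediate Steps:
(f*(-2))*(-7) = (1*(-2))*(-7) = -2*(-7) = 14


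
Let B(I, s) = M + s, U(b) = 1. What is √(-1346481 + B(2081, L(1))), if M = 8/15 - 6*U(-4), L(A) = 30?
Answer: I*√302952705/15 ≈ 1160.4*I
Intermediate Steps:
M = -82/15 (M = 8/15 - 6*1 = 8*(1/15) - 6 = 8/15 - 6 = -82/15 ≈ -5.4667)
B(I, s) = -82/15 + s
√(-1346481 + B(2081, L(1))) = √(-1346481 + (-82/15 + 30)) = √(-1346481 + 368/15) = √(-20196847/15) = I*√302952705/15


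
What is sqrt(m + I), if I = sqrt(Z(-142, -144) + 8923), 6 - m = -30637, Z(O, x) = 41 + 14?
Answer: sqrt(30643 + 67*sqrt(2)) ≈ 175.32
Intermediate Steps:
Z(O, x) = 55
m = 30643 (m = 6 - 1*(-30637) = 6 + 30637 = 30643)
I = 67*sqrt(2) (I = sqrt(55 + 8923) = sqrt(8978) = 67*sqrt(2) ≈ 94.752)
sqrt(m + I) = sqrt(30643 + 67*sqrt(2))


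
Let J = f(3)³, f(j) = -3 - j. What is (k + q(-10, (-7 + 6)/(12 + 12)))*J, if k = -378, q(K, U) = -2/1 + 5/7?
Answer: 573480/7 ≈ 81926.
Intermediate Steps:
q(K, U) = -9/7 (q(K, U) = -2*1 + 5*(⅐) = -2 + 5/7 = -9/7)
J = -216 (J = (-3 - 1*3)³ = (-3 - 3)³ = (-6)³ = -216)
(k + q(-10, (-7 + 6)/(12 + 12)))*J = (-378 - 9/7)*(-216) = -2655/7*(-216) = 573480/7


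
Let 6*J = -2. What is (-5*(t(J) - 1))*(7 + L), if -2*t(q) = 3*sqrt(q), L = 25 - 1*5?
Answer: 135 + 135*I*sqrt(3)/2 ≈ 135.0 + 116.91*I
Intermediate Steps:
J = -1/3 (J = (1/6)*(-2) = -1/3 ≈ -0.33333)
L = 20 (L = 25 - 5 = 20)
t(q) = -3*sqrt(q)/2
(-5*(t(J) - 1))*(7 + L) = (-5*(-I*sqrt(3)/2 - 1))*(7 + 20) = -5*(-I*sqrt(3)/2 - 1)*27 = -5*(-1 - I*sqrt(3)/2)*27 = (5 + 5*I*sqrt(3)/2)*27 = 135 + 135*I*sqrt(3)/2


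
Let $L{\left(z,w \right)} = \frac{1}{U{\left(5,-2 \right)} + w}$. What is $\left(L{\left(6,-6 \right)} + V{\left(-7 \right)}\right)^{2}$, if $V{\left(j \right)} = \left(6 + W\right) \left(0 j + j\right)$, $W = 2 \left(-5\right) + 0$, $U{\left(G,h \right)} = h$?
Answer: $\frac{49729}{64} \approx 777.02$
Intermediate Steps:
$W = -10$ ($W = -10 + 0 = -10$)
$L{\left(z,w \right)} = \frac{1}{-2 + w}$
$V{\left(j \right)} = - 4 j$ ($V{\left(j \right)} = \left(6 - 10\right) \left(0 j + j\right) = - 4 \left(0 + j\right) = - 4 j$)
$\left(L{\left(6,-6 \right)} + V{\left(-7 \right)}\right)^{2} = \left(\frac{1}{-2 - 6} - -28\right)^{2} = \left(\frac{1}{-8} + 28\right)^{2} = \left(- \frac{1}{8} + 28\right)^{2} = \left(\frac{223}{8}\right)^{2} = \frac{49729}{64}$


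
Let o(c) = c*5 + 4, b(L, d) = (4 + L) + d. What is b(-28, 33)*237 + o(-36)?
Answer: 1957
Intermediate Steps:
b(L, d) = 4 + L + d
o(c) = 4 + 5*c (o(c) = 5*c + 4 = 4 + 5*c)
b(-28, 33)*237 + o(-36) = (4 - 28 + 33)*237 + (4 + 5*(-36)) = 9*237 + (4 - 180) = 2133 - 176 = 1957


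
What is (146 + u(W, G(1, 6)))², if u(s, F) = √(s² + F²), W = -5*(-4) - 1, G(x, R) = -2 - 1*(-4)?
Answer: (146 + √365)² ≈ 27260.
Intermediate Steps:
G(x, R) = 2 (G(x, R) = -2 + 4 = 2)
W = 19 (W = 20 - 1 = 19)
u(s, F) = √(F² + s²)
(146 + u(W, G(1, 6)))² = (146 + √(2² + 19²))² = (146 + √(4 + 361))² = (146 + √365)²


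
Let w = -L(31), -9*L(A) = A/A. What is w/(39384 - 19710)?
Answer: 1/177066 ≈ 5.6476e-6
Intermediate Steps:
L(A) = -⅑ (L(A) = -A/(9*A) = -⅑*1 = -⅑)
w = ⅑ (w = -1*(-⅑) = ⅑ ≈ 0.11111)
w/(39384 - 19710) = 1/(9*(39384 - 19710)) = (⅑)/19674 = (⅑)*(1/19674) = 1/177066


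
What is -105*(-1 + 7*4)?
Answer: -2835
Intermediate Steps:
-105*(-1 + 7*4) = -105*(-1 + 28) = -105*27 = -2835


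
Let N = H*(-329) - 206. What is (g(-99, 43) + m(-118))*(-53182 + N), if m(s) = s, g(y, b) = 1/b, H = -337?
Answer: -291621405/43 ≈ -6.7819e+6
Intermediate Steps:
N = 110667 (N = -337*(-329) - 206 = 110873 - 206 = 110667)
(g(-99, 43) + m(-118))*(-53182 + N) = (1/43 - 118)*(-53182 + 110667) = (1/43 - 118)*57485 = -5073/43*57485 = -291621405/43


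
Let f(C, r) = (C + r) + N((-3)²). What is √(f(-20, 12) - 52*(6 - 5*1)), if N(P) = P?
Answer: I*√51 ≈ 7.1414*I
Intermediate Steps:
f(C, r) = 9 + C + r (f(C, r) = (C + r) + (-3)² = (C + r) + 9 = 9 + C + r)
√(f(-20, 12) - 52*(6 - 5*1)) = √((9 - 20 + 12) - 52*(6 - 5*1)) = √(1 - 52*(6 - 5)) = √(1 - 52*1) = √(1 - 52) = √(-51) = I*√51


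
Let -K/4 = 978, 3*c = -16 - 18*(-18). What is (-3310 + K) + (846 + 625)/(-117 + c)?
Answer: -314959/43 ≈ -7324.6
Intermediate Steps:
c = 308/3 (c = (-16 - 18*(-18))/3 = (-16 + 324)/3 = (⅓)*308 = 308/3 ≈ 102.67)
K = -3912 (K = -4*978 = -3912)
(-3310 + K) + (846 + 625)/(-117 + c) = (-3310 - 3912) + (846 + 625)/(-117 + 308/3) = -7222 + 1471/(-43/3) = -7222 + 1471*(-3/43) = -7222 - 4413/43 = -314959/43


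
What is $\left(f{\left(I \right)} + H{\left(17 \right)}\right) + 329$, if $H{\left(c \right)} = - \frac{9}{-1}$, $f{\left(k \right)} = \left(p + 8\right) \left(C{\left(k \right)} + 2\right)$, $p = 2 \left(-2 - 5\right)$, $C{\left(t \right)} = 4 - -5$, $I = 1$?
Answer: $272$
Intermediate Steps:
$C{\left(t \right)} = 9$ ($C{\left(t \right)} = 4 + 5 = 9$)
$p = -14$ ($p = 2 \left(-7\right) = -14$)
$f{\left(k \right)} = -66$ ($f{\left(k \right)} = \left(-14 + 8\right) \left(9 + 2\right) = \left(-6\right) 11 = -66$)
$H{\left(c \right)} = 9$ ($H{\left(c \right)} = \left(-9\right) \left(-1\right) = 9$)
$\left(f{\left(I \right)} + H{\left(17 \right)}\right) + 329 = \left(-66 + 9\right) + 329 = -57 + 329 = 272$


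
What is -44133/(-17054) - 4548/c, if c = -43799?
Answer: 2010542859/746948146 ≈ 2.6917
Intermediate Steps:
-44133/(-17054) - 4548/c = -44133/(-17054) - 4548/(-43799) = -44133*(-1/17054) - 4548*(-1/43799) = 44133/17054 + 4548/43799 = 2010542859/746948146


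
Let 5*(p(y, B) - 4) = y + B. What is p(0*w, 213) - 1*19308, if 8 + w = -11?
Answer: -96307/5 ≈ -19261.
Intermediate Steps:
w = -19 (w = -8 - 11 = -19)
p(y, B) = 4 + B/5 + y/5 (p(y, B) = 4 + (y + B)/5 = 4 + (B + y)/5 = 4 + (B/5 + y/5) = 4 + B/5 + y/5)
p(0*w, 213) - 1*19308 = (4 + (⅕)*213 + (0*(-19))/5) - 1*19308 = (4 + 213/5 + (⅕)*0) - 19308 = (4 + 213/5 + 0) - 19308 = 233/5 - 19308 = -96307/5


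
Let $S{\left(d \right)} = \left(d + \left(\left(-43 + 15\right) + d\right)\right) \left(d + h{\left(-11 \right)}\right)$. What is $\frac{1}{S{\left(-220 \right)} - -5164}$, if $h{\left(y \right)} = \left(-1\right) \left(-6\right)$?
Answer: $\frac{1}{105316} \approx 9.4952 \cdot 10^{-6}$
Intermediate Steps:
$h{\left(y \right)} = 6$
$S{\left(d \right)} = \left(-28 + 2 d\right) \left(6 + d\right)$ ($S{\left(d \right)} = \left(d + \left(\left(-43 + 15\right) + d\right)\right) \left(d + 6\right) = \left(d + \left(-28 + d\right)\right) \left(6 + d\right) = \left(-28 + 2 d\right) \left(6 + d\right)$)
$\frac{1}{S{\left(-220 \right)} - -5164} = \frac{1}{\left(-168 - -3520 + 2 \left(-220\right)^{2}\right) - -5164} = \frac{1}{\left(-168 + 3520 + 2 \cdot 48400\right) + \left(-2915 + 8079\right)} = \frac{1}{\left(-168 + 3520 + 96800\right) + 5164} = \frac{1}{100152 + 5164} = \frac{1}{105316}$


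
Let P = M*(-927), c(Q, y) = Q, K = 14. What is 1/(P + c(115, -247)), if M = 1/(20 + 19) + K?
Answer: -13/167528 ≈ -7.7599e-5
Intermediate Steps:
M = 547/39 (M = 1/(20 + 19) + 14 = 1/39 + 14 = 547/39 ≈ 14.026)
P = -169023/13 (P = (547/39)*(-927) = -169023/13 ≈ -13002.)
1/(P + c(115, -247)) = 1/(-169023/13 + 115) = 1/(-167528/13) = -13/167528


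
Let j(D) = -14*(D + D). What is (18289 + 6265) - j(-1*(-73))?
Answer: 26598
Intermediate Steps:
j(D) = -28*D
(18289 + 6265) - j(-1*(-73)) = (18289 + 6265) - (-28)*(-1*(-73)) = 24554 - (-28)*73 = 24554 - 1*(-2044) = 24554 + 2044 = 26598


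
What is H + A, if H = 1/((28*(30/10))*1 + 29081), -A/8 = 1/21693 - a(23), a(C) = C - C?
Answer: -211627/632676345 ≈ -0.00033449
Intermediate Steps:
a(C) = 0
A = -8/21693 (A = -8*(1/21693 - 1*0) = -8*(1/21693 + 0) = -8*1/21693 = -8/21693 ≈ -0.00036878)
H = 1/29165 (H = 1/((28*(30*(⅒)))*1 + 29081) = 1/((28*3)*1 + 29081) = 1/(84*1 + 29081) = 1/(84 + 29081) = 1/29165 ≈ 3.4288e-5)
H + A = 1/29165 - 8/21693 = -211627/632676345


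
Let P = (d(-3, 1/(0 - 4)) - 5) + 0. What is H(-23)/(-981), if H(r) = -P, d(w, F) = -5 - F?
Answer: -13/1308 ≈ -0.0099388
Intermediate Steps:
P = -39/4 (P = ((-5 - 1/(0 - 4)) - 5) + 0 = ((-5 - 1/(-4)) - 5) + 0 = ((-5 - 1*(-¼)) - 5) + 0 = ((-5 + ¼) - 5) + 0 = (-19/4 - 5) + 0 = -39/4 + 0 = -39/4 ≈ -9.7500)
H(r) = 39/4 (H(r) = -1*(-39/4) = 39/4)
H(-23)/(-981) = (39/4)/(-981) = (39/4)*(-1/981) = -13/1308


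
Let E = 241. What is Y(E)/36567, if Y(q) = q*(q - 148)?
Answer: 7471/12189 ≈ 0.61293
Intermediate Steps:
Y(q) = q*(-148 + q)
Y(E)/36567 = (241*(-148 + 241))/36567 = (241*93)*(1/36567) = 22413*(1/36567) = 7471/12189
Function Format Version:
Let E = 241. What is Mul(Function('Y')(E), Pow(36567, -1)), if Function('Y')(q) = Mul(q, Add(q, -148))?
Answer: Rational(7471, 12189) ≈ 0.61293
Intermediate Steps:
Function('Y')(q) = Mul(q, Add(-148, q))
Mul(Function('Y')(E), Pow(36567, -1)) = Mul(Mul(241, Add(-148, 241)), Pow(36567, -1)) = Mul(Mul(241, 93), Rational(1, 36567)) = Mul(22413, Rational(1, 36567)) = Rational(7471, 12189)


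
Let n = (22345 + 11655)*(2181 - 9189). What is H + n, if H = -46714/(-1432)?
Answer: -170602728643/716 ≈ -2.3827e+8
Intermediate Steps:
H = 23357/716 (H = -46714*(-1/1432) = 23357/716 ≈ 32.622)
n = -238272000 (n = 34000*(-7008) = -238272000)
H + n = 23357/716 - 238272000 = -170602728643/716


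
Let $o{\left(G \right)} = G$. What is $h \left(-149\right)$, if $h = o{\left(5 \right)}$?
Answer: $-745$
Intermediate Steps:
$h = 5$
$h \left(-149\right) = 5 \left(-149\right) = -745$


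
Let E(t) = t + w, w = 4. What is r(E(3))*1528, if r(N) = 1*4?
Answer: 6112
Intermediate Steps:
E(t) = 4 + t (E(t) = t + 4 = 4 + t)
r(N) = 4
r(E(3))*1528 = 4*1528 = 6112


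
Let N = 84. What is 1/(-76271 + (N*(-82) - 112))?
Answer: -1/83271 ≈ -1.2009e-5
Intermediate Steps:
1/(-76271 + (N*(-82) - 112)) = 1/(-76271 + (84*(-82) - 112)) = 1/(-76271 + (-6888 - 112)) = 1/(-76271 - 7000) = 1/(-83271) = -1/83271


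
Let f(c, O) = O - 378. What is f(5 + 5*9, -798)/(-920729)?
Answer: 1176/920729 ≈ 0.0012772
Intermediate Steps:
f(c, O) = -378 + O
f(5 + 5*9, -798)/(-920729) = (-378 - 798)/(-920729) = -1176*(-1/920729) = 1176/920729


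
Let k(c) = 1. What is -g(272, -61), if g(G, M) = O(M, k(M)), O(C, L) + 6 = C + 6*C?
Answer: 433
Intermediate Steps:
O(C, L) = -6 + 7*C (O(C, L) = -6 + (C + 6*C) = -6 + 7*C)
g(G, M) = -6 + 7*M
-g(272, -61) = -(-6 + 7*(-61)) = -(-6 - 427) = -1*(-433) = 433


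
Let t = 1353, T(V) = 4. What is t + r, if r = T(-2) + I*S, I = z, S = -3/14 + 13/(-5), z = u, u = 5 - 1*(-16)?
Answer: 12979/10 ≈ 1297.9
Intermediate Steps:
u = 21 (u = 5 + 16 = 21)
z = 21
S = -197/70 (S = -3*1/14 + 13*(-⅕) = -3/14 - 13/5 = -197/70 ≈ -2.8143)
I = 21
r = -551/10 (r = 4 + 21*(-197/70) = 4 - 591/10 = -551/10 ≈ -55.100)
t + r = 1353 - 551/10 = 12979/10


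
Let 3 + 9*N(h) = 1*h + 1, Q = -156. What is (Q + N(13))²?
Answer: 1940449/81 ≈ 23956.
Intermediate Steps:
N(h) = -2/9 + h/9 (N(h) = -⅓ + (1*h + 1)/9 = -⅓ + (h + 1)/9 = -⅓ + (1 + h)/9 = -⅓ + (⅑ + h/9) = -2/9 + h/9)
(Q + N(13))² = (-156 + (-2/9 + (⅑)*13))² = (-156 + (-2/9 + 13/9))² = (-156 + 11/9)² = (-1393/9)² = 1940449/81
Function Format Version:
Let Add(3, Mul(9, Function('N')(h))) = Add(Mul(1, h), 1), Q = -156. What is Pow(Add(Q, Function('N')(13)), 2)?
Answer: Rational(1940449, 81) ≈ 23956.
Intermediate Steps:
Function('N')(h) = Add(Rational(-2, 9), Mul(Rational(1, 9), h)) (Function('N')(h) = Add(Rational(-1, 3), Mul(Rational(1, 9), Add(Mul(1, h), 1))) = Add(Rational(-1, 3), Mul(Rational(1, 9), Add(h, 1))) = Add(Rational(-1, 3), Mul(Rational(1, 9), Add(1, h))) = Add(Rational(-1, 3), Add(Rational(1, 9), Mul(Rational(1, 9), h))) = Add(Rational(-2, 9), Mul(Rational(1, 9), h)))
Pow(Add(Q, Function('N')(13)), 2) = Pow(Add(-156, Add(Rational(-2, 9), Mul(Rational(1, 9), 13))), 2) = Pow(Add(-156, Add(Rational(-2, 9), Rational(13, 9))), 2) = Pow(Add(-156, Rational(11, 9)), 2) = Pow(Rational(-1393, 9), 2) = Rational(1940449, 81)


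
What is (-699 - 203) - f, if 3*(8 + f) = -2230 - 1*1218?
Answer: 766/3 ≈ 255.33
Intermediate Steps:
f = -3472/3 (f = -8 + (-2230 - 1*1218)/3 = -8 + (-2230 - 1218)/3 = -8 + (1/3)*(-3448) = -8 - 3448/3 = -3472/3 ≈ -1157.3)
(-699 - 203) - f = (-699 - 203) - 1*(-3472/3) = -902 + 3472/3 = 766/3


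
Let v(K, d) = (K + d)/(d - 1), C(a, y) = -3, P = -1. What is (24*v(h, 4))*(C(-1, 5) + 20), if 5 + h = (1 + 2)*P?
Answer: -544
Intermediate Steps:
h = -8 (h = -5 + (1 + 2)*(-1) = -5 + 3*(-1) = -5 - 3 = -8)
v(K, d) = (K + d)/(-1 + d)
(24*v(h, 4))*(C(-1, 5) + 20) = (24*((-8 + 4)/(-1 + 4)))*(-3 + 20) = (24*(-4/3))*17 = -32*17 = -544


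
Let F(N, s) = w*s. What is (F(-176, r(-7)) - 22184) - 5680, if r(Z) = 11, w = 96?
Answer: -26808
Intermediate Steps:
F(N, s) = 96*s
(F(-176, r(-7)) - 22184) - 5680 = (96*11 - 22184) - 5680 = (1056 - 22184) - 5680 = -21128 - 5680 = -26808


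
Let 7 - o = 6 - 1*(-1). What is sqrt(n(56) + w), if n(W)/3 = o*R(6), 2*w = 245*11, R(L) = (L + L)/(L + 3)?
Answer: 7*sqrt(110)/2 ≈ 36.708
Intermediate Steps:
o = 0 (o = 7 - (6 - 1*(-1)) = 7 - (6 + 1) = 7 - 1*7 = 7 - 7 = 0)
R(L) = 2*L/(3 + L) (R(L) = (2*L)/(3 + L) = 2*L/(3 + L))
w = 2695/2 (w = (245*11)/2 = (1/2)*2695 = 2695/2 ≈ 1347.5)
n(W) = 0 (n(W) = 3*(0*(2*6/(3 + 6))) = 3*(0*(2*6/9)) = 3*(0*(2*6*(1/9))) = 3*(0*(4/3)) = 3*0 = 0)
sqrt(n(56) + w) = sqrt(0 + 2695/2) = sqrt(2695/2) = 7*sqrt(110)/2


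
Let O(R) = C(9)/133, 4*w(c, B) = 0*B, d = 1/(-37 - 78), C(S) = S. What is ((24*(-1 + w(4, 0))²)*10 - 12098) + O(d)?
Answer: -1577105/133 ≈ -11858.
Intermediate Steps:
d = -1/115 (d = 1/(-115) = -1/115 ≈ -0.0086956)
w(c, B) = 0 (w(c, B) = (0*B)/4 = (¼)*0 = 0)
O(R) = 9/133
((24*(-1 + w(4, 0))²)*10 - 12098) + O(d) = ((24*(-1 + 0)²)*10 - 12098) + 9/133 = ((24*(-1)²)*10 - 12098) + 9/133 = ((24*1)*10 - 12098) + 9/133 = (24*10 - 12098) + 9/133 = (240 - 12098) + 9/133 = -11858 + 9/133 = -1577105/133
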